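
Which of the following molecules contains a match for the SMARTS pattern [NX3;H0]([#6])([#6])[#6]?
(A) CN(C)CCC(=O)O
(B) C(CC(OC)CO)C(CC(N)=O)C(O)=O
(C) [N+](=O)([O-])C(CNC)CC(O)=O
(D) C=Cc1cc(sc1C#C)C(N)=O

A

[NX3;H0]([#6])([#6])[#6] describes a trivalent nitrogen with no H, bonded to three carbons (a tertiary amine).
(A) contains a dimethylamino group (-N(CH3)2), which satisfies every atom and bond constraint.
(B) has a primary amide (-C(=O)NH2) but the amide nitrogen has H2 and only one carbon neighbour.
(C) has an N-methylamino group (-NHCH3) but the nitrogen still has one H (H1), not H0.
(D) has a primary amide (-C(=O)NH2) but the amide nitrogen has H2 and only one carbon neighbour.
So the answer is (A).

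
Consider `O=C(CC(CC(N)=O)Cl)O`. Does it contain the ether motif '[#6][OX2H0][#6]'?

No

The pattern [#6][OX2H0][#6] describes an aliphatic oxygen bridging two carbons with no H on the oxygen — an ether.
The closest candidate here is a carboxylic acid group (-C(=O)OH), but the -OH oxygen has H1; the =O is OX1, not OX2. No other fragment satisfies the full query, so there is no match.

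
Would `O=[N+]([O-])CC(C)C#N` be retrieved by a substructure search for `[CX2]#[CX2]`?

No

The pattern [CX2]#[CX2] describes a carbon-carbon triple bond — an alkyne.
The closest candidate here is a nitrile (-C#N), but the triple bond is C#N, not C#C. No other fragment satisfies the full query, so there is no match.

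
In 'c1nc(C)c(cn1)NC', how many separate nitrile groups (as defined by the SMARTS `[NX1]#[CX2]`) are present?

0

[NX1]#[CX2] is the SMARTS for a nitrile: a nitrogen triple-bonded to a two-connected carbon.
No fragment in the molecule satisfies every constraint, giving 0 matches.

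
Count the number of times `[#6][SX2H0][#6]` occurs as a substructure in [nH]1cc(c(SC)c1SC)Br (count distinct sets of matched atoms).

[#6][SX2H0][#6] is the SMARTS for a thioether: an aliphatic sulfur bridging two carbons with no H on the sulfur.
The molecule carries 2 separate instances of a methylthio ether (-SCH3) meeting every constraint; each maps to a distinct set of atoms, giving 2 matches.

2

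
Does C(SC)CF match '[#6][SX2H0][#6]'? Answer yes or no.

Yes

The pattern [#6][SX2H0][#6] describes an aliphatic sulfur bridging two carbons with no H on the sulfur — a thioether.
The molecule carries a methylthio ether (-SCH3), whose atoms satisfy every constraint of the query, so the pattern matches.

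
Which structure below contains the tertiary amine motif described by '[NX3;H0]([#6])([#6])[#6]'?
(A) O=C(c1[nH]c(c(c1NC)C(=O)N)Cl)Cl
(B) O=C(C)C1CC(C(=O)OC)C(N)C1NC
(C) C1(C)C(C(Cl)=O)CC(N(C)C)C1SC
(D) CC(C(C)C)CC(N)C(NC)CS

C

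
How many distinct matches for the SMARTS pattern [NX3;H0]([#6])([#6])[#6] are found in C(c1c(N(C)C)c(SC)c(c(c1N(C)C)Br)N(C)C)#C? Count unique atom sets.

3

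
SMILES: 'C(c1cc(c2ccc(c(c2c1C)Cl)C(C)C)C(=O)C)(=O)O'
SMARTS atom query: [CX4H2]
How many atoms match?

0

Check the 21 heavy atoms by environment: 7× c (aromatic, H0, X3) → no; 3× c (aromatic, H1, X3) → no; 1× Cl (H0, X1) → no; 4× C (H3, X4) → no; 1× C (H1, X4) → no; 2× C (H0, X3) → no; 2× O (H0, X1) → no; 1× O (H1, X2) → no.
No environment satisfies the query, so 0 matching atoms.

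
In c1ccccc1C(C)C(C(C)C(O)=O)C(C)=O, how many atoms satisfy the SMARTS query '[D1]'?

The query [D1] means: atom with exactly one heavy-atom neighbour (degree 1).
Check the 17 heavy atoms by environment: 3× C (D1) → match; 5× C (D3) → no; 3× O (D1) → match; 1× c (aromatic, D3) → no; 5× c (aromatic, D2) → no.
Summing the matching environments: 3 + 3 = 6 matching atoms.

6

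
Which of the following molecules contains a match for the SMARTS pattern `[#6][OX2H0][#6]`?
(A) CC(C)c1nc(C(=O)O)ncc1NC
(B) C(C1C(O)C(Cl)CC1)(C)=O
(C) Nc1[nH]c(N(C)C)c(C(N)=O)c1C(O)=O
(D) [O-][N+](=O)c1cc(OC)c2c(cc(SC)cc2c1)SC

D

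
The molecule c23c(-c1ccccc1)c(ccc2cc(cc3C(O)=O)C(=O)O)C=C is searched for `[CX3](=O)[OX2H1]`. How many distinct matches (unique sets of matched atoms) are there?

[CX3](=O)[OX2H1] is the SMARTS for a carboxylic acid: an sp2 carbon double-bonded to O and single-bonded to an -OH oxygen.
The molecule carries 2 separate instances of a carboxylic acid group (-C(=O)OH) meeting every constraint; each maps to a distinct set of atoms, giving 2 matches.

2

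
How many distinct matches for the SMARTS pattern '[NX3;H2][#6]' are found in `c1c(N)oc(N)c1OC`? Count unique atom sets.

2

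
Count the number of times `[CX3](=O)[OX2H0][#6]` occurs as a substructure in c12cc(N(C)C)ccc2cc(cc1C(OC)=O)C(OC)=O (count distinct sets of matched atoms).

2

[CX3](=O)[OX2H0][#6] is the SMARTS for an ester: a carbonyl carbon bonded to an oxygen that is itself bonded to carbon (no H on that O).
The molecule carries 2 separate instances of a methyl-ester group (-C(=O)OCH3) meeting every constraint; each maps to a distinct set of atoms, giving 2 matches.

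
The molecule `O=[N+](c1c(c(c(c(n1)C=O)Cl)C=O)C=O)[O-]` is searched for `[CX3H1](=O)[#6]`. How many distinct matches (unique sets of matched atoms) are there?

3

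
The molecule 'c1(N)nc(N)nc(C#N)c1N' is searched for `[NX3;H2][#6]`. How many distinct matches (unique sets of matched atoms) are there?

3

[NX3;H2][#6] is the SMARTS for a primary amine: a trivalent nitrogen with two H attached to carbon.
The molecule carries 3 separate instances of a primary amino group (-NH2) meeting every constraint; each maps to a distinct set of atoms, giving 3 matches.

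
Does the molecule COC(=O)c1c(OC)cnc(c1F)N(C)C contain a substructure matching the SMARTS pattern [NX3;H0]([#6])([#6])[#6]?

The pattern [NX3;H0]([#6])([#6])[#6] describes a trivalent nitrogen with no H, bonded to three carbons — a tertiary amine.
The molecule carries a dimethylamino group (-N(CH3)2), whose atoms satisfy every constraint of the query, so the pattern matches.

Yes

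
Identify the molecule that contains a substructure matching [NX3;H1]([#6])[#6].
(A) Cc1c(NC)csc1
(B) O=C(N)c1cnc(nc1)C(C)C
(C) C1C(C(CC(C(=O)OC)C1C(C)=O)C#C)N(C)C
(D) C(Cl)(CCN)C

A

[NX3;H1]([#6])[#6] describes a trivalent nitrogen with one H, bonded to two carbons (a secondary amine).
(A) contains an N-methylamino group (-NHCH3), which satisfies every atom and bond constraint.
(B) has a primary amide (-C(=O)NH2) but the -C(=O)NH2 nitrogen has H2, not H1.
(C) has a dimethylamino group (-N(CH3)2) but the nitrogen has H0, not H1.
(D) has a primary amino group (-NH2) but the nitrogen has H2 and only one carbon neighbour.
So the answer is (A).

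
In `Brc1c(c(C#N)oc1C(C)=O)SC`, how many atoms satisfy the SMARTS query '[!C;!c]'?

5

The query [!C;!c] means: neither aliphatic nor aromatic carbon — same as [!#6].
Check the 13 heavy atoms by environment: 1× o (aromatic) → match; 4× c (aromatic) → no; 1× Br → match; 1× S → match; 4× C → no; 1× O → match; 1× N → match.
Summing the matching environments: 1 + 1 + 1 + 1 + 1 = 5 matching atoms.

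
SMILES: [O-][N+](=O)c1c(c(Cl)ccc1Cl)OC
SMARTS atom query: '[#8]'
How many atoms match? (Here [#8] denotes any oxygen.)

The query [#8] means: #8 matches any oxygen atom.
Check the 13 heavy atoms by environment: 6× c (aromatic) → no; 2× Cl → no; 2× O → match; 1× C → no; 1× N (charge +1) → no; 1× O (charge -1) → match.
Summing the matching environments: 2 + 1 = 3 matching atoms.

3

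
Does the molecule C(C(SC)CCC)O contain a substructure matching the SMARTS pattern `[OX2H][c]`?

The pattern [OX2H][c] describes a hydroxyl oxygen attached to an aromatic carbon — a phenol.
The closest candidate here is a hydroxyl group (-OH), but the -OH is on an aliphatic carbon, not an aromatic c. No other fragment satisfies the full query, so there is no match.

No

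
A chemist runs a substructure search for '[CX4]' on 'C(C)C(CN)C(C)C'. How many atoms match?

7

The query [CX4] means: C with X4: aliphatic carbon with exactly 4 total connections (bonds + H).
Check the 8 heavy atoms by environment: 7× C (X4) → match; 1× N (X3) → no.
That gives 7 matching atoms.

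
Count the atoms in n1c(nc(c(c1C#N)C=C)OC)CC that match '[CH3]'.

2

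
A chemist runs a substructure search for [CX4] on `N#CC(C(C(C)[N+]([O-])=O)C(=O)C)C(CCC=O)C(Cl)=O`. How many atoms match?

8

The query [CX4] means: C with X4: aliphatic carbon with exactly 4 total connections (bonds + H).
Check the 20 heavy atoms by environment: 8× C (X4) → match; 3× C (X3) → no; 4× O (X1) → no; 1× C (X2) → no; 1× N (X1) → no; 1× Cl (X1) → no; 1× N (charge +1, X3) → no; 1× O (charge -1, X1) → no.
That gives 8 matching atoms.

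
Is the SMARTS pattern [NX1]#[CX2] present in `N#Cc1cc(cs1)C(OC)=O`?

The pattern [NX1]#[CX2] describes a nitrogen triple-bonded to a two-connected carbon — a nitrile.
The molecule carries a nitrile (-C#N), whose atoms satisfy every constraint of the query, so the pattern matches.

Yes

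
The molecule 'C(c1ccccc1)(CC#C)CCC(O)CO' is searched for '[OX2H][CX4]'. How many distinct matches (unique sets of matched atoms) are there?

[OX2H][CX4] is the SMARTS for an aliphatic alcohol: a hydroxyl oxygen bound to an sp3 (X4) carbon.
The molecule carries 2 separate instances of a hydroxyl group (-OH) meeting every constraint; each maps to a distinct set of atoms, giving 2 matches.

2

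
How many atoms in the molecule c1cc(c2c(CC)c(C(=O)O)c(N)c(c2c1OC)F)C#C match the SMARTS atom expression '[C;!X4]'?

3

Check the 21 heavy atoms by environment: 10× c (aromatic, X3) → no; 2× C (X2) → match; 3× C (X4) → no; 1× C (X3) → match; 1× O (X1) → no; 2× O (X2) → no; 1× F (X1) → no; 1× N (X3) → no.
Summing the matching environments: 2 + 1 = 3 matching atoms.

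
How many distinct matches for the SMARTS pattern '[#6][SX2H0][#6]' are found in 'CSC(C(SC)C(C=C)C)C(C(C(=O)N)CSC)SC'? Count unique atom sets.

[#6][SX2H0][#6] is the SMARTS for a thioether: an aliphatic sulfur bridging two carbons with no H on the sulfur.
The molecule carries 4 separate instances of a methylthio ether (-SCH3) meeting every constraint; each maps to a distinct set of atoms, giving 4 matches.

4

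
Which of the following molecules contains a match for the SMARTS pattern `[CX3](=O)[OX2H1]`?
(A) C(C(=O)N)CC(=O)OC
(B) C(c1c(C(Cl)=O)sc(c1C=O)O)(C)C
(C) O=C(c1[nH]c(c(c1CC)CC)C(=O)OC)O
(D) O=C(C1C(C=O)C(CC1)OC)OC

C

[CX3](=O)[OX2H1] describes an sp2 carbon double-bonded to O and single-bonded to an -OH oxygen (a carboxylic acid).
(A) has a methyl-ester group (-C(=O)OCH3) but the singly-bonded O has no H (OX2H0, not OX2H1).
(B) has an acyl chloride (-C(=O)Cl) but the carbonyl is bonded to Cl, not to an -OH oxygen.
(C) contains a carboxylic acid group (-C(=O)OH), which satisfies every atom and bond constraint.
(D) has an aldehyde (-CHO) but there is no singly-bonded oxygen on the carbonyl carbon.
So the answer is (C).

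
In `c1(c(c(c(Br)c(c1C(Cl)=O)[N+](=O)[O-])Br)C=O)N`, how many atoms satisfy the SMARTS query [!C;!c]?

9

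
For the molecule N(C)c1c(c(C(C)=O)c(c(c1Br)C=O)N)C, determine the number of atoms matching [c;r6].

6

Check the 16 heavy atoms by environment: 6× c (aromatic, in 6-ring) → match; 5× C (acyclic) → no; 1× Br (acyclic) → no; 2× O (acyclic) → no; 2× N (acyclic) → no.
That gives 6 matching atoms.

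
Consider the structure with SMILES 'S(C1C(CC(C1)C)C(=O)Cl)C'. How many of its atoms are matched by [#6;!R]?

The query [#6;!R] means: carbon not in any ring.
Check the 11 heavy atoms by environment: 5× C (in 5-ring) → no; 3× C (acyclic) → match; 1× O (acyclic) → no; 1× Cl (acyclic) → no; 1× S (acyclic) → no.
That gives 3 matching atoms.

3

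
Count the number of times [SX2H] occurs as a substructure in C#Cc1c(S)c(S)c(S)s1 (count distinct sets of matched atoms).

[SX2H] is the SMARTS for a thiol: an aliphatic sulfur with two connections, one being H.
The molecule carries 3 separate instances of a thiol (-SH) meeting every constraint; each maps to a distinct set of atoms, giving 3 matches.

3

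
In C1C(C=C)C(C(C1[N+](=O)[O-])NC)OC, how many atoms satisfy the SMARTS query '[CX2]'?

0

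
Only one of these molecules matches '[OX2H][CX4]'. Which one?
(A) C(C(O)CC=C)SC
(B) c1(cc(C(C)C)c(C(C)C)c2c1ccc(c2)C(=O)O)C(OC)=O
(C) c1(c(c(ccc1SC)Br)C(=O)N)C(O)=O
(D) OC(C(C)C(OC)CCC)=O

[OX2H][CX4] describes a hydroxyl oxygen bound to an sp3 (X4) carbon (an aliphatic alcohol).
(A) contains a hydroxyl group (-OH), which satisfies every atom and bond constraint.
(B) has a carboxylic acid group (-C(=O)OH) but the -OH is on a CX3 carbonyl carbon, not a CX4 carbon.
(C) has a carboxylic acid group (-C(=O)OH) but the -OH is on a CX3 carbonyl carbon, not a CX4 carbon.
(D) has a carboxylic acid group (-C(=O)OH) but the -OH is on a CX3 carbonyl carbon, not a CX4 carbon.
So the answer is (A).

A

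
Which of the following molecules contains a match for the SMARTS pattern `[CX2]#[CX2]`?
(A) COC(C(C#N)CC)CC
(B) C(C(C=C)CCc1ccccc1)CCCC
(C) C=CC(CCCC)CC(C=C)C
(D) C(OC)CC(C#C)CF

[CX2]#[CX2] describes a carbon-carbon triple bond (an alkyne).
(A) has a nitrile (-C#N) but the triple bond is C#N, not C#C.
(B) has a vinyl group (-CH=CH2) but the C=C is a double bond; both carbons are CX3, not CX2.
(C) has a vinyl group (-CH=CH2) but the C=C is a double bond; both carbons are CX3, not CX2.
(D) contains an ethynyl group (-C#CH), which satisfies every atom and bond constraint.
So the answer is (D).

D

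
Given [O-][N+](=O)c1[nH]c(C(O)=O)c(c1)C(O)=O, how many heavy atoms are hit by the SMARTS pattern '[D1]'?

The query [D1] means: atom with exactly one heavy-atom neighbour (degree 1).
Check the 14 heavy atoms by environment: 1× n (aromatic, D2) → no; 3× c (aromatic, D3) → no; 1× c (aromatic, D2) → no; 2× C (D3) → no; 5× O (D1) → match; 1× N (charge +1, D3) → no; 1× O (charge -1, D1) → match.
Summing the matching environments: 5 + 1 = 6 matching atoms.

6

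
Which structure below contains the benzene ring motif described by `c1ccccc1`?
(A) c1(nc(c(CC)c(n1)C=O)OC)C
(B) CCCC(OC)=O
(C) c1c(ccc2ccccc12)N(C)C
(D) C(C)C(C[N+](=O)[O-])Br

c1ccccc1 describes six aromatic carbons in a ring (a benzene ring).
(A) has a methyl group (-CH3) but no six-membered all-carbon aromatic ring is present.
(B) has a methyl group (-CH3) but no six-membered all-carbon aromatic ring is present.
(C) contains the required atom environment, so the pattern matches.
(D) has a methyl group (-CH3) but no six-membered all-carbon aromatic ring is present.
So the answer is (C).

C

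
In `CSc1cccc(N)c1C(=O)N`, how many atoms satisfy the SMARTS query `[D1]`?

The query [D1] means: atom with exactly one heavy-atom neighbour (degree 1).
Check the 12 heavy atoms by environment: 3× c (aromatic, D3) → no; 3× c (aromatic, D2) → no; 1× S (D2) → no; 1× C (D1) → match; 2× N (D1) → match; 1× C (D3) → no; 1× O (D1) → match.
Summing the matching environments: 1 + 2 + 1 = 4 matching atoms.

4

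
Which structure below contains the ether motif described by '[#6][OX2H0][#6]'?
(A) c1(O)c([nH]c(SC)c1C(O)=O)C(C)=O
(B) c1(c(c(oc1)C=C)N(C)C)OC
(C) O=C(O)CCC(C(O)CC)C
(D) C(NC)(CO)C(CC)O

[#6][OX2H0][#6] describes an aliphatic oxygen bridging two carbons with no H on the oxygen (an ether).
(A) has a hydroxyl group (-OH) but the oxygen has H1, not H0 bridging two carbons.
(B) contains a methoxy ether (-OCH3), which satisfies every atom and bond constraint.
(C) has a carboxylic acid group (-C(=O)OH) but the -OH oxygen has H1; the =O is OX1, not OX2.
(D) has a hydroxyl group (-OH) but the oxygen has H1, not H0 bridging two carbons.
So the answer is (B).

B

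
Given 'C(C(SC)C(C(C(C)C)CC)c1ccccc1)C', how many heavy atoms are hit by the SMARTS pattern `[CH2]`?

2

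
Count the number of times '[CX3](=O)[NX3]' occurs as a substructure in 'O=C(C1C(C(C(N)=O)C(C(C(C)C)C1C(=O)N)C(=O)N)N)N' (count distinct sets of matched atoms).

4

[CX3](=O)[NX3] is the SMARTS for an amide: a carbonyl carbon bonded to a trivalent nitrogen.
The molecule carries 4 separate instances of a primary amide (-C(=O)NH2) meeting every constraint; each maps to a distinct set of atoms, giving 4 matches.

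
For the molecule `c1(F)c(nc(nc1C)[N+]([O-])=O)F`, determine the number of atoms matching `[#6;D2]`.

0

Check the 12 heavy atoms by environment: 2× n (aromatic, D2) → no; 4× c (aromatic, D3) → no; 2× F (D1) → no; 1× N (charge +1, D3) → no; 1× O (charge -1, D1) → no; 1× O (D1) → no; 1× C (D1) → no.
No environment satisfies the query, so 0 matching atoms.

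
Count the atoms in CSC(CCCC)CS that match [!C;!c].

2

The query [!C;!c] means: neither aliphatic nor aromatic carbon — same as [!#6].
Check the 9 heavy atoms by environment: 7× C → no; 2× S → match.
That gives 2 matching atoms.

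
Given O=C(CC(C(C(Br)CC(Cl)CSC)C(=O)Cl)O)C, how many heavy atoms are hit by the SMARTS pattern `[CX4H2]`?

3

The query [CX4H2] means: sp3 carbon (X4) with exactly two hydrogens.
Check the 18 heavy atoms by environment: 3× C (H2, X4) → match; 4× C (H1, X4) → no; 2× Cl (H0, X1) → no; 1× S (H0, X2) → no; 2× C (H3, X4) → no; 1× Br (H0, X1) → no; 1× O (H1, X2) → no; 2× C (H0, X3) → no; 2× O (H0, X1) → no.
That gives 3 matching atoms.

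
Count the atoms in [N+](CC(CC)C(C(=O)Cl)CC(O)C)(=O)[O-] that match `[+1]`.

The query [+1] means: atom carrying a +1 formal charge.
Check the 15 heavy atoms by environment: 9× C → no; 3× O → no; 1× Cl → no; 1× N (charge +1) → match; 1× O (charge -1) → no.
That gives 1 matching atom.

1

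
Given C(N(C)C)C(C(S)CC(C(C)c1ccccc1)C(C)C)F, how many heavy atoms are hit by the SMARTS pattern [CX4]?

12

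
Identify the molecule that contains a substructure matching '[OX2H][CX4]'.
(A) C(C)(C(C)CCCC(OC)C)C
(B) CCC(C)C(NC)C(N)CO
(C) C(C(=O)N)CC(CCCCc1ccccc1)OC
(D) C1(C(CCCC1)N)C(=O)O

B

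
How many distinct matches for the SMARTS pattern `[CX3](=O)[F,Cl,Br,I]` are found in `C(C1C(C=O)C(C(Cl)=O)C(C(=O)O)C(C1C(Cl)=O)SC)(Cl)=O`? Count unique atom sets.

3

[CX3](=O)[F,Cl,Br,I] is the SMARTS for an acyl halide: a carbonyl carbon bonded to a halogen.
The molecule carries 3 separate instances of an acyl chloride (-C(=O)Cl) meeting every constraint; each maps to a distinct set of atoms, giving 3 matches.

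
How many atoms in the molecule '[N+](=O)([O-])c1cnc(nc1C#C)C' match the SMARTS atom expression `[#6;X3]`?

4

Check the 12 heavy atoms by environment: 2× n (aromatic, X2) → no; 4× c (aromatic, X3) → match; 2× C (X2) → no; 1× C (X4) → no; 1× N (charge +1, X3) → no; 1× O (charge -1, X1) → no; 1× O (X1) → no.
That gives 4 matching atoms.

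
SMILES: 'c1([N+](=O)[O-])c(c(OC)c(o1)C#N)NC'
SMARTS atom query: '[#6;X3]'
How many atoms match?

The query [#6;X3] means: any carbon (aromatic or not) with three total connections.
Check the 14 heavy atoms by environment: 1× o (aromatic, X2) → no; 4× c (aromatic, X3) → match; 1× N (X3) → no; 2× C (X4) → no; 1× O (X2) → no; 1× N (charge +1, X3) → no; 1× O (charge -1, X1) → no; 1× O (X1) → no; 1× C (X2) → no; 1× N (X1) → no.
That gives 4 matching atoms.

4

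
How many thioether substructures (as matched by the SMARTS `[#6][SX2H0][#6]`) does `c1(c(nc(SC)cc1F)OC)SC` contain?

2

[#6][SX2H0][#6] is the SMARTS for a thioether: an aliphatic sulfur bridging two carbons with no H on the sulfur.
The molecule carries 2 separate instances of a methylthio ether (-SCH3) meeting every constraint; each maps to a distinct set of atoms, giving 2 matches.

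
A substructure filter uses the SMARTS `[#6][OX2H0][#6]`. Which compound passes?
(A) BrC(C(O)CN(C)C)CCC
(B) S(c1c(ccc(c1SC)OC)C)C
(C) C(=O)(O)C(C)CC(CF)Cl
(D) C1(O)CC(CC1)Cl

[#6][OX2H0][#6] describes an aliphatic oxygen bridging two carbons with no H on the oxygen (an ether).
(A) has a hydroxyl group (-OH) but the oxygen has H1, not H0 bridging two carbons.
(B) contains a methoxy ether (-OCH3), which satisfies every atom and bond constraint.
(C) has a carboxylic acid group (-C(=O)OH) but the -OH oxygen has H1; the =O is OX1, not OX2.
(D) has a hydroxyl group (-OH) but the oxygen has H1, not H0 bridging two carbons.
So the answer is (B).

B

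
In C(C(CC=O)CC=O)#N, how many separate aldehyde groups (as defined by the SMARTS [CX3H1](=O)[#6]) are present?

2

[CX3H1](=O)[#6] is the SMARTS for an aldehyde: an sp2 carbon with one H, double-bonded to O and single-bonded to carbon.
The molecule carries 2 separate instances of an aldehyde (-CHO) meeting every constraint; each maps to a distinct set of atoms, giving 2 matches.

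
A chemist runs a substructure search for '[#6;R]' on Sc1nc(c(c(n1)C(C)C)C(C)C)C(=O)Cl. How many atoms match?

4

The query [#6;R] means: carbon that is part of a ring.
Check the 16 heavy atoms by environment: 2× n (aromatic, in 6-ring) → no; 4× c (aromatic, in 6-ring) → match; 7× C (acyclic) → no; 1× O (acyclic) → no; 1× Cl (acyclic) → no; 1× S (acyclic) → no.
That gives 4 matching atoms.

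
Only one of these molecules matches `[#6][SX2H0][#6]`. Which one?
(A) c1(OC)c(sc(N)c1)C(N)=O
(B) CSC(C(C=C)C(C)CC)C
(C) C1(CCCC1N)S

B

[#6][SX2H0][#6] describes an aliphatic sulfur bridging two carbons with no H on the sulfur (a thioether).
(A) has a methoxy ether (-OCH3) but the bridging atom is O, not S.
(B) contains a methylthio ether (-SCH3), which satisfies every atom and bond constraint.
(C) has a thiol (-SH) but the sulfur has H1, not H0 bridging two carbons.
So the answer is (B).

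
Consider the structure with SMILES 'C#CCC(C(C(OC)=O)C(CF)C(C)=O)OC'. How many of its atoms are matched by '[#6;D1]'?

4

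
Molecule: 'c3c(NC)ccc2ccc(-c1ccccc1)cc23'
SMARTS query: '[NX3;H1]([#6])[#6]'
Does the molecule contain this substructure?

The pattern [NX3;H1]([#6])[#6] describes a trivalent nitrogen with one H, bonded to two carbons — a secondary amine.
The molecule carries an N-methylamino group (-NHCH3), whose atoms satisfy every constraint of the query, so the pattern matches.

Yes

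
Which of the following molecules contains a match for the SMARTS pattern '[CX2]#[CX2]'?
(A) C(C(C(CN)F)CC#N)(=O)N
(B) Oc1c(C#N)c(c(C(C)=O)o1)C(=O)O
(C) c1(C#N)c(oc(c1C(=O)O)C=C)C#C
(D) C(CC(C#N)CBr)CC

C

[CX2]#[CX2] describes a carbon-carbon triple bond (an alkyne).
(A) has a nitrile (-C#N) but the triple bond is C#N, not C#C.
(B) has a nitrile (-C#N) but the triple bond is C#N, not C#C.
(C) contains an ethynyl group (-C#CH), which satisfies every atom and bond constraint.
(D) has a nitrile (-C#N) but the triple bond is C#N, not C#C.
So the answer is (C).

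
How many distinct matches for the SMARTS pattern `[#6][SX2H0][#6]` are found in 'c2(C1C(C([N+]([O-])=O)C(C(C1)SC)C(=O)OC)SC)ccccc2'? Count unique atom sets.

[#6][SX2H0][#6] is the SMARTS for a thioether: an aliphatic sulfur bridging two carbons with no H on the sulfur.
The molecule carries 2 separate instances of a methylthio ether (-SCH3) meeting every constraint; each maps to a distinct set of atoms, giving 2 matches.

2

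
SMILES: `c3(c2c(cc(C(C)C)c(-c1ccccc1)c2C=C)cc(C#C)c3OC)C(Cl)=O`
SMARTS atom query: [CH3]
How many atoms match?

3

Check the 28 heavy atoms by environment: 9× c (aromatic, H0) → no; 7× c (aromatic, H1) → no; 2× C (H0) → no; 3× C (H1) → no; 2× O (H0) → no; 3× C (H3) → match; 1× Cl (H0) → no; 1× C (H2) → no.
That gives 3 matching atoms.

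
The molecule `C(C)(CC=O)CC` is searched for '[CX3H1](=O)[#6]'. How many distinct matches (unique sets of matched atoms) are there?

1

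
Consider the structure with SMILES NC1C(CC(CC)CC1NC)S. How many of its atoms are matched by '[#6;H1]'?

4

The query [#6;H1] means: any carbon bearing exactly one hydrogen.
Check the 12 heavy atoms by environment: 4× C (H1) → match; 3× C (H2) → no; 1× N (H1) → no; 2× C (H3) → no; 1× S (H1) → no; 1× N (H2) → no.
That gives 4 matching atoms.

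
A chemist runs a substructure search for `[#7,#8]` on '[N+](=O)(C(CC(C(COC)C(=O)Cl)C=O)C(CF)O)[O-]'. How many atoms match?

7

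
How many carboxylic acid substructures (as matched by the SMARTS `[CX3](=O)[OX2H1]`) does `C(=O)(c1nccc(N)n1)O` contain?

1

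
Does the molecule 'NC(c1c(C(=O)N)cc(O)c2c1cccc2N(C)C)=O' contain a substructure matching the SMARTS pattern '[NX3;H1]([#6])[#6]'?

No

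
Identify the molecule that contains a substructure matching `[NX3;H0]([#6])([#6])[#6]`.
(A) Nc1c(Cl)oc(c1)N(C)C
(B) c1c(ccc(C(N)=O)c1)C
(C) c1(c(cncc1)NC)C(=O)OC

A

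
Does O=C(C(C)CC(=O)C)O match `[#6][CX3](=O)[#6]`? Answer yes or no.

Yes

The pattern [#6][CX3](=O)[#6] describes a carbonyl carbon (no H) flanked by two carbons — a ketone.
The molecule carries an acetyl/ketone group (-C(=O)CH3), whose atoms satisfy every constraint of the query, so the pattern matches.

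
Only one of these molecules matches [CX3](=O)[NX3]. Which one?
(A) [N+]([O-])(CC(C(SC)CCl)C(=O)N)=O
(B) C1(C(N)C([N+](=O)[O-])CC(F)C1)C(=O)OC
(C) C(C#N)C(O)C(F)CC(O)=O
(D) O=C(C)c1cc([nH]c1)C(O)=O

[CX3](=O)[NX3] describes a carbonyl carbon bonded to a trivalent nitrogen (an amide).
(A) contains a primary amide (-C(=O)NH2), which satisfies every atom and bond constraint.
(B) has a primary amino group (-NH2) but the -NH2 is not attached to a carbonyl carbon.
(C) has a nitrile (-C#N) but the nitrile N is NX1 (triple-bonded), not NX3.
(D) has a carboxylic acid group (-C(=O)OH) but the carbonyl is bonded to O, not to an NX3 nitrogen.
So the answer is (A).

A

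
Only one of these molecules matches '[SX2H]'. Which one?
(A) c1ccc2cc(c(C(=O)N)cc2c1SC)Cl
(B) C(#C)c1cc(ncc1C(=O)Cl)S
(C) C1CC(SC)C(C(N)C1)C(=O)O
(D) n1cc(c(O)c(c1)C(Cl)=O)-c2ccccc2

B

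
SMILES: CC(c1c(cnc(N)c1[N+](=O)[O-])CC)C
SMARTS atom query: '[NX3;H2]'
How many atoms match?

The query [NX3;H2] means: aliphatic N with 3 total connections, two of them H — an -NH2 nitrogen (amine or amide).
Check the 15 heavy atoms by environment: 1× n (aromatic, H0, X2) → no; 1× c (aromatic, H1, X3) → no; 4× c (aromatic, H0, X3) → no; 1× C (H1, X4) → no; 3× C (H3, X4) → no; 1× N (charge +1, H0, X3) → no; 1× O (charge -1, H0, X1) → no; 1× O (H0, X1) → no; 1× C (H2, X4) → no; 1× N (H2, X3) → match.
That gives 1 matching atom.

1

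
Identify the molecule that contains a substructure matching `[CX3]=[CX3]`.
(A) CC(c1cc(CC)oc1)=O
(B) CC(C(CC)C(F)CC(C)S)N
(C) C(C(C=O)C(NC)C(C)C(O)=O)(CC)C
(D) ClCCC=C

D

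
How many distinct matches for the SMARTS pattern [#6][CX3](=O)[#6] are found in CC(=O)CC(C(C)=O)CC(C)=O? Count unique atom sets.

3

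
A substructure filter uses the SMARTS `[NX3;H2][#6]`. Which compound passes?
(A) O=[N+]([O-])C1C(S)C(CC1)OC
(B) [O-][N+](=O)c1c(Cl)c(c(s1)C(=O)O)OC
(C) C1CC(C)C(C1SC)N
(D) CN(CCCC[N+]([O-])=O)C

C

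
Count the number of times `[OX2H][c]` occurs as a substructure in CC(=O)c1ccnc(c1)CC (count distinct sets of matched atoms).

[OX2H][c] is the SMARTS for a phenol: a hydroxyl oxygen attached to an aromatic carbon.
No fragment in the molecule satisfies every constraint, giving 0 matches.

0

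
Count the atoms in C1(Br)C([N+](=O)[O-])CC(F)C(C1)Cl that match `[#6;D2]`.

The query [#6;D2] means: any carbon bonded to exactly two heavy atoms.
Check the 12 heavy atoms by environment: 4× C (D3) → no; 2× C (D2) → match; 1× N (charge +1, D3) → no; 1× O (charge -1, D1) → no; 1× O (D1) → no; 1× F (D1) → no; 1× Br (D1) → no; 1× Cl (D1) → no.
That gives 2 matching atoms.

2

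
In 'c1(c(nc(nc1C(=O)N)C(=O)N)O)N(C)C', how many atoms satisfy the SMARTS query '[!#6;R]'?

2

The query [!#6;R] means: non-carbon atom that is part of a ring.
Check the 16 heavy atoms by environment: 2× n (aromatic, in 6-ring) → match; 4× c (aromatic, in 6-ring) → no; 3× O (acyclic) → no; 3× N (acyclic) → no; 4× C (acyclic) → no.
That gives 2 matching atoms.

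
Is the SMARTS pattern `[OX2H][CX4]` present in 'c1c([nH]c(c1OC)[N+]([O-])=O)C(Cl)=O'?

No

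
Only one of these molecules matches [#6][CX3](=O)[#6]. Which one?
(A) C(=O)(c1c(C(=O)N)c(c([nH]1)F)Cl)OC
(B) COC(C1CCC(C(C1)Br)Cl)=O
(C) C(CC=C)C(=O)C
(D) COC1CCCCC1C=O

C

[#6][CX3](=O)[#6] describes a carbonyl carbon (no H) flanked by two carbons (a ketone).
(A) has a methyl-ester group (-C(=O)OCH3) but one neighbour of the carbonyl carbon is O, not C.
(B) has a methyl-ester group (-C(=O)OCH3) but one neighbour of the carbonyl carbon is O, not C.
(C) contains an acetyl/ketone group (-C(=O)CH3), which satisfies every atom and bond constraint.
(D) has an aldehyde (-CHO) but the carbonyl carbon has H1, so it is not flanked by two carbons.
So the answer is (C).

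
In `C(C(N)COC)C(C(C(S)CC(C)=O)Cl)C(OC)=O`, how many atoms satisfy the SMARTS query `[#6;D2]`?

3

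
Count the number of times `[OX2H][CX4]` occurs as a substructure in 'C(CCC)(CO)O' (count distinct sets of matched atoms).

[OX2H][CX4] is the SMARTS for an aliphatic alcohol: a hydroxyl oxygen bound to an sp3 (X4) carbon.
The molecule carries 2 separate instances of a hydroxyl group (-OH) meeting every constraint; each maps to a distinct set of atoms, giving 2 matches.

2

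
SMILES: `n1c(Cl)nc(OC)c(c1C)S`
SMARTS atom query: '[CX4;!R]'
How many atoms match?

2

The query [CX4;!R] means: aliphatic carbon with four total connections, not in a ring.
Check the 11 heavy atoms by environment: 2× n (aromatic, X2, in 6-ring) → no; 4× c (aromatic, X3, in 6-ring) → no; 1× S (X2, acyclic) → no; 2× C (X4, acyclic) → match; 1× O (X2, acyclic) → no; 1× Cl (X1, acyclic) → no.
That gives 2 matching atoms.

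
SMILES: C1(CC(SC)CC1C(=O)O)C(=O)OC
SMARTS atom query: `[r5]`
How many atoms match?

5

Check the 14 heavy atoms by environment: 5× C (in 5-ring) → match; 4× C (acyclic) → no; 4× O (acyclic) → no; 1× S (acyclic) → no.
That gives 5 matching atoms.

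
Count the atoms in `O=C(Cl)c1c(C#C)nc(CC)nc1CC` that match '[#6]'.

11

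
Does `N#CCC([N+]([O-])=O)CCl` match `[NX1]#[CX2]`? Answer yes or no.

Yes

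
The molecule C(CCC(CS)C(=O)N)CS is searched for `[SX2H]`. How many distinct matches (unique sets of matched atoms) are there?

2

[SX2H] is the SMARTS for a thiol: an aliphatic sulfur with two connections, one being H.
The molecule carries 2 separate instances of a thiol (-SH) meeting every constraint; each maps to a distinct set of atoms, giving 2 matches.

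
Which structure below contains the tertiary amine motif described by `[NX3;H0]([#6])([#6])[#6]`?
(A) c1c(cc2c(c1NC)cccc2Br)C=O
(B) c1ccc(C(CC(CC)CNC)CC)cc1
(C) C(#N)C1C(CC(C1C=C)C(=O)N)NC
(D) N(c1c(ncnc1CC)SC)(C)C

[NX3;H0]([#6])([#6])[#6] describes a trivalent nitrogen with no H, bonded to three carbons (a tertiary amine).
(A) has an N-methylamino group (-NHCH3) but the nitrogen still has one H (H1), not H0.
(B) has an N-methylamino group (-NHCH3) but the nitrogen still has one H (H1), not H0.
(C) has an N-methylamino group (-NHCH3) but the nitrogen still has one H (H1), not H0.
(D) contains a dimethylamino group (-N(CH3)2), which satisfies every atom and bond constraint.
So the answer is (D).

D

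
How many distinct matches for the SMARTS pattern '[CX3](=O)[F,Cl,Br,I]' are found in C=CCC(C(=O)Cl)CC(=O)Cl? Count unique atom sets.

[CX3](=O)[F,Cl,Br,I] is the SMARTS for an acyl halide: a carbonyl carbon bonded to a halogen.
The molecule carries 2 separate instances of an acyl chloride (-C(=O)Cl) meeting every constraint; each maps to a distinct set of atoms, giving 2 matches.

2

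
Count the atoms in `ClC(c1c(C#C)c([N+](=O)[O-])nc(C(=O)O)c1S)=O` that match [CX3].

Check the 18 heavy atoms by environment: 1× n (aromatic, X2) → no; 5× c (aromatic, X3) → no; 2× C (X3) → match; 3× O (X1) → no; 1× O (X2) → no; 1× N (charge +1, X3) → no; 1× O (charge -1, X1) → no; 2× C (X2) → no; 1× Cl (X1) → no; 1× S (X2) → no.
That gives 2 matching atoms.

2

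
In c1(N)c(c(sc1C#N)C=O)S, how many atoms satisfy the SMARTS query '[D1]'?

The query [D1] means: atom with exactly one heavy-atom neighbour (degree 1).
Check the 11 heavy atoms by environment: 1× s (aromatic, D2) → no; 4× c (aromatic, D3) → no; 1× S (D1) → match; 2× C (D2) → no; 2× N (D1) → match; 1× O (D1) → match.
Summing the matching environments: 1 + 2 + 1 = 4 matching atoms.

4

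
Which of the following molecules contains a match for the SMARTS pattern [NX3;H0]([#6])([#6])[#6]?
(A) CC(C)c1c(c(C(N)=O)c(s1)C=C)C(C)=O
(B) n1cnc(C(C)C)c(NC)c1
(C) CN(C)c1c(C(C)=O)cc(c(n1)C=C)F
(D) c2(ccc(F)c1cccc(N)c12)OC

[NX3;H0]([#6])([#6])[#6] describes a trivalent nitrogen with no H, bonded to three carbons (a tertiary amine).
(A) has a primary amide (-C(=O)NH2) but the amide nitrogen has H2 and only one carbon neighbour.
(B) has an N-methylamino group (-NHCH3) but the nitrogen still has one H (H1), not H0.
(C) contains a dimethylamino group (-N(CH3)2), which satisfies every atom and bond constraint.
(D) has a primary amino group (-NH2) but the nitrogen has H2, not H0 with three carbons.
So the answer is (C).

C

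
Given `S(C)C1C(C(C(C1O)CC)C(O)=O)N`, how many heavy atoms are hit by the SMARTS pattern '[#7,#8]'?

The query [#7,#8] means: nitrogen or oxygen (comma = OR).
Check the 14 heavy atoms by environment: 9× C → no; 1× S → no; 1× N → match; 3× O → match.
Summing the matching environments: 1 + 3 = 4 matching atoms.

4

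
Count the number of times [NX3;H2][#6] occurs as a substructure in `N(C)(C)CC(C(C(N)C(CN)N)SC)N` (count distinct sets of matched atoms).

4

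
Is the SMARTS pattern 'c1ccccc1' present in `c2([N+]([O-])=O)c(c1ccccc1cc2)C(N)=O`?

Yes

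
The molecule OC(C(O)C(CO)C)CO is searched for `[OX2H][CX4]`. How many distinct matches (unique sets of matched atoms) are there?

4

[OX2H][CX4] is the SMARTS for an aliphatic alcohol: a hydroxyl oxygen bound to an sp3 (X4) carbon.
The molecule carries 4 separate instances of a hydroxyl group (-OH) meeting every constraint; each maps to a distinct set of atoms, giving 4 matches.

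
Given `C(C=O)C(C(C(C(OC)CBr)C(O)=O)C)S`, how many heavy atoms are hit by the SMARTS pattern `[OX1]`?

The query [OX1] means: aliphatic oxygen with one total connection — typically a carbonyl =O or an oxide.
Check the 16 heavy atoms by environment: 8× C (X4) → no; 2× C (X3) → no; 2× O (X1) → match; 2× O (X2) → no; 1× Br (X1) → no; 1× S (X2) → no.
That gives 2 matching atoms.

2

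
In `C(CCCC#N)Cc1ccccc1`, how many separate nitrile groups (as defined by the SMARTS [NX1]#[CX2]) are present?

1

[NX1]#[CX2] is the SMARTS for a nitrile: a nitrogen triple-bonded to a two-connected carbon.
Exactly one fragment in the molecule meets all constraints, giving 1 match.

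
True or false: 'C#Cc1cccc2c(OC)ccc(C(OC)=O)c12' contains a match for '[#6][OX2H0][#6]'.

True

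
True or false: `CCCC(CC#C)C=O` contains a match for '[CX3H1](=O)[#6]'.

True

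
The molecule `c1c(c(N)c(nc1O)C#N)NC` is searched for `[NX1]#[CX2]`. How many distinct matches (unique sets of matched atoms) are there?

1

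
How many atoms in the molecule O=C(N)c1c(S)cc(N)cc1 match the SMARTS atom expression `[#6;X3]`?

7

The query [#6;X3] means: any carbon (aromatic or not) with three total connections.
Check the 11 heavy atoms by environment: 6× c (aromatic, X3) → match; 1× C (X3) → match; 1× O (X1) → no; 2× N (X3) → no; 1× S (X2) → no.
Summing the matching environments: 6 + 1 = 7 matching atoms.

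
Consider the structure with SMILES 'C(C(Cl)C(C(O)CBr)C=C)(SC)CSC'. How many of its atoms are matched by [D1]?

6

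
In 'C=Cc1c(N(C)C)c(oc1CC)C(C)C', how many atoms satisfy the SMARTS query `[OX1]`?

0

The query [OX1] means: aliphatic oxygen with one total connection — typically a carbonyl =O or an oxide.
Check the 15 heavy atoms by environment: 1× o (aromatic, X2) → no; 4× c (aromatic, X3) → no; 7× C (X4) → no; 1× N (X3) → no; 2× C (X3) → no.
No environment satisfies the query, so 0 matching atoms.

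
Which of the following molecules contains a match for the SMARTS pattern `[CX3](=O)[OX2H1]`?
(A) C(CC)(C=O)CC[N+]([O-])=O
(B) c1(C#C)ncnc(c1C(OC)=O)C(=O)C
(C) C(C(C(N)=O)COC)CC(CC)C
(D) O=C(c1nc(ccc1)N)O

[CX3](=O)[OX2H1] describes an sp2 carbon double-bonded to O and single-bonded to an -OH oxygen (a carboxylic acid).
(A) has an aldehyde (-CHO) but there is no singly-bonded oxygen on the carbonyl carbon.
(B) has a methyl-ester group (-C(=O)OCH3) but the singly-bonded O has no H (OX2H0, not OX2H1).
(C) has a primary amide (-C(=O)NH2) but the carbonyl is bonded to N, not to an -OH oxygen.
(D) contains a carboxylic acid group (-C(=O)OH), which satisfies every atom and bond constraint.
So the answer is (D).

D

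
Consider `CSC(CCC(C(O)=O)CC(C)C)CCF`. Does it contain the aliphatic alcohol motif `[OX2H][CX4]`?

No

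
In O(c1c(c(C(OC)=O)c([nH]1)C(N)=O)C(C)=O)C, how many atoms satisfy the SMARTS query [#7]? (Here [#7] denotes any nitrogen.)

2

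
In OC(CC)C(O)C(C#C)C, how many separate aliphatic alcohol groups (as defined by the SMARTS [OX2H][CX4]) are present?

2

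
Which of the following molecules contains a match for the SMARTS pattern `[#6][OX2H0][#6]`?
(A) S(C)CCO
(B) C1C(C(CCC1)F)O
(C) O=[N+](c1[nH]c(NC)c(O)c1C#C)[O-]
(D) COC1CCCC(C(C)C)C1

[#6][OX2H0][#6] describes an aliphatic oxygen bridging two carbons with no H on the oxygen (an ether).
(A) has a hydroxyl group (-OH) but the oxygen has H1, not H0 bridging two carbons.
(B) has a hydroxyl group (-OH) but the oxygen has H1, not H0 bridging two carbons.
(C) has a hydroxyl group (-OH) but the oxygen has H1, not H0 bridging two carbons.
(D) contains a methoxy ether (-OCH3), which satisfies every atom and bond constraint.
So the answer is (D).

D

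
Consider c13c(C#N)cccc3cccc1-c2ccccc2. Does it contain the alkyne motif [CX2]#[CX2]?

No

The pattern [CX2]#[CX2] describes a carbon-carbon triple bond — an alkyne.
The closest candidate here is a nitrile (-C#N), but the triple bond is C#N, not C#C. No other fragment satisfies the full query, so there is no match.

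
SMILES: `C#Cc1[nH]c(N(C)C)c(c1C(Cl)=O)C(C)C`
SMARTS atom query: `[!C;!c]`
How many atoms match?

The query [!C;!c] means: neither aliphatic nor aromatic carbon — same as [!#6].
Check the 16 heavy atoms by environment: 1× n (aromatic) → match; 4× c (aromatic) → no; 8× C → no; 1× N → match; 1× O → match; 1× Cl → match.
Summing the matching environments: 1 + 1 + 1 + 1 = 4 matching atoms.

4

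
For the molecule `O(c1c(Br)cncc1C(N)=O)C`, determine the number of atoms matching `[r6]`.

6

The query [r6] means: r6 matches atoms in a six-membered ring.
Check the 12 heavy atoms by environment: 1× n (aromatic, in 6-ring) → match; 5× c (aromatic, in 6-ring) → match; 1× Br (acyclic) → no; 2× O (acyclic) → no; 2× C (acyclic) → no; 1× N (acyclic) → no.
Summing the matching environments: 1 + 5 = 6 matching atoms.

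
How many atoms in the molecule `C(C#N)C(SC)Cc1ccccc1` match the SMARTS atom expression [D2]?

The query [D2] means: atom with exactly two heavy-atom neighbours.
Check the 13 heavy atoms by environment: 3× C (D2) → match; 1× C (D3) → no; 1× N (D1) → no; 1× S (D2) → match; 1× C (D1) → no; 1× c (aromatic, D3) → no; 5× c (aromatic, D2) → match.
Summing the matching environments: 3 + 1 + 5 = 9 matching atoms.

9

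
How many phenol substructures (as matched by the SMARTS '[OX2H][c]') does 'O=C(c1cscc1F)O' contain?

[OX2H][c] is the SMARTS for a phenol: a hydroxyl oxygen attached to an aromatic carbon.
No fragment in the molecule satisfies every constraint, giving 0 matches.

0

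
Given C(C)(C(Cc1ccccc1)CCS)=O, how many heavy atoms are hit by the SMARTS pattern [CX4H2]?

Check the 14 heavy atoms by environment: 3× C (H2, X4) → match; 1× C (H1, X4) → no; 1× S (H1, X2) → no; 1× C (H0, X3) → no; 1× O (H0, X1) → no; 1× C (H3, X4) → no; 1× c (aromatic, H0, X3) → no; 5× c (aromatic, H1, X3) → no.
That gives 3 matching atoms.

3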